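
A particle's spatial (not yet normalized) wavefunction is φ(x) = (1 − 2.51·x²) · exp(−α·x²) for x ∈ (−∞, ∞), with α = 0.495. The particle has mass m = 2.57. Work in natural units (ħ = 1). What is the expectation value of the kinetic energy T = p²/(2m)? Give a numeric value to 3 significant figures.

0.433

T = −(ħ²/2m) d²/dx², so ⟨T⟩ = −(ħ²/2m) ∫ φ*·φ'' dx / ∫|φ|² dx; with m = 2.57.
Expand each integrand as polynomial × e^(−2αx²) and use ∫x^(2j)·e^(−2αx²) dx = (2j−1)!!/(4α)^j · √(π/(2α)), odd powers → 0; here √(π/(2α)) = 1.7814. Differentiate with the product rule, d/dx e^(−αx²) = −2αx·e^(−αx²).
State is unnormalized: ∫|φ|² dx = 5.8530, and ∫φ*·(−ħ²/2m · φ'') dx = 2.5363, so ⟨T⟩ = 2.5363 / 5.8530.
⟨T⟩ = 0.43333.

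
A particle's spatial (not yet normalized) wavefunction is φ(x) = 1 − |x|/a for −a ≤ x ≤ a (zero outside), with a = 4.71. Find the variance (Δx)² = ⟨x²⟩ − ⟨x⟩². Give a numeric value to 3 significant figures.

2.22

Compute ⟨x⟩ and ⟨x²⟩ separately, then (Δx)² = ⟨x²⟩ − ⟨x⟩².
φ is even, so ∫ over [−a, a] = 2∫₀ᵃ with φ = 1 − x/a there: ∫₀ᵃ (1 − x/a)² dx = a/3, ∫₀ᵃ x²(1 − x/a)² dx = a³/30, ∫₀ᵃ x⁴(1 − x/a)² dx = a⁵/105.
Normalization: ∫|φ|² dx = 3.1400.
⟨x⟩ = 0.0000 and ⟨x²⟩ = 2.2184.
(Δx)² = 2.2184 − (0.0000)² = 2.2184.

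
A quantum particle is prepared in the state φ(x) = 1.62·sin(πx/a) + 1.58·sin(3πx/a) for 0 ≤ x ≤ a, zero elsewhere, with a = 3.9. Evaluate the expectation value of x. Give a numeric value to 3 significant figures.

⟨x⟩ = ∫ x·|φ|² dx / ∫|φ|² dx (integrals over the domain).
On 0 ≤ x ≤ a (j ≠ l): ∫sin²(jπx/a) dx = a/2, ∫sin(jπx/a)·sin(lπx/a) dx = 0; diagonal moments ∫x·sin²(jπx/a) dx = a²/4, ∫x²·sin²(jπx/a) dx = a³·(1/6 − 1/(4j²π²)); cross terms ∫x·sin(jπx/a)·sin(lπx/a) dx = 0 for j + l even and −4jla²/(π²(j² − l²)²) for j + l odd, ∫x²·sin(jπx/a)·sin(lπx/a) dx = (−1)^(j+l)·4jla³/(π²(j² − l²)²); higher powers the same way via product-to-sum and parts.
State is unnormalized: ∫|φ|² dx = 9.9856, and ∫φ*·x·φ dx = 19.472, so ⟨x⟩ = 19.472 / 9.9856.
⟨x⟩ = 1.9500.

1.95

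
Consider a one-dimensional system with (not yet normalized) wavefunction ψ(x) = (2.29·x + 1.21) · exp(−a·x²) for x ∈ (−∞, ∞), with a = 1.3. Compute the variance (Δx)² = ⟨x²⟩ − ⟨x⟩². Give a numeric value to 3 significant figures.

0.163

Compute ⟨x⟩ and ⟨x²⟩ separately, then (Δx)² = ⟨x²⟩ − ⟨x⟩².
Expand each integrand as polynomial × e^(−2ax²) and use ∫x^(2j)·e^(−2ax²) dx = (2j−1)!!/(4a)^j · √(π/(2a)), odd powers → 0; here √(π/(2a)) = 1.0992.
Normalization: ∫|ψ|² dx = 2.7179.
⟨x⟩ = 0.43102 and ⟨x²⟩ = 0.34918.
(Δx)² = 0.34918 − (0.43102)² = 0.16340.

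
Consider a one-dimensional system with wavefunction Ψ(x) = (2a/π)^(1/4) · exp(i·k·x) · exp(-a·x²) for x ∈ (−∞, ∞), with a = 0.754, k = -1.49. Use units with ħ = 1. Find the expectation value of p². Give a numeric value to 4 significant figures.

2.974

p² Ψ = −ħ² d²Ψ/dx²; ⟨p²⟩ = −ħ² ∫ Ψ*·Ψ'' dx.
Gaussian moments: ∫x^(2j)·e^(−2ax²) dx = (2j−1)!!/(4a)^j · √(π/(2a)), odd powers integrate to 0; here √(π/(2a)) = 1.4434. Derivatives: Ψ′ = (ik − 2ax)·Ψ, Ψ″ = ((ik − 2ax)² − 2a)·Ψ; the odd-in-x pieces drop out.
⟨p²⟩ = 2.9741.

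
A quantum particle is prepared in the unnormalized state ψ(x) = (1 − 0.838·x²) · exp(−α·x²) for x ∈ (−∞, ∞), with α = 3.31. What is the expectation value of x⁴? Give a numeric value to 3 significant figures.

0.00980

⟨x⁴⟩ = ∫ x⁴·|ψ|² dx / ∫|ψ|² dx (integrals over the domain).
Expand each integrand as polynomial × e^(−2αx²) and use ∫x^(2j)·e^(−2αx²) dx = (2j−1)!!/(4α)^j · √(π/(2α)), odd powers → 0; here √(π/(2α)) = 0.68888.
State is unnormalized: ∫|ψ|² dx = 0.60996, and ∫ψ*·x⁴·ψ dx = 0.0059805, so ⟨x⁴⟩ = 0.0059805 / 0.60996.
⟨x⁴⟩ = 0.0098048.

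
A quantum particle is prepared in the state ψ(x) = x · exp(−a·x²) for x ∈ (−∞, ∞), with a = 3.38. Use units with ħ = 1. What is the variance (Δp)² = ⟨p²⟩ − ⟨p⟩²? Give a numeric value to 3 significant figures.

Compute ⟨p⟩ and ⟨p²⟩ separately; (Δp)² = ⟨p²⟩ − ⟨p⟩².
Expand each integrand as polynomial × e^(−2ax²) and use ∫x^(2j)·e^(−2ax²) dx = (2j−1)!!/(4a)^j · √(π/(2a)), odd powers → 0; here √(π/(2a)) = 0.68171. Differentiate with the product rule, d/dx e^(−ax²) = −2ax·e^(−ax²).
Normalization: ∫|ψ|² dx = 0.050423.
⟨p⟩ = 0.0000 and ⟨p²⟩ = 10.140.
(Δp)² = 10.140 − (0.0000)² = 10.140.

10.1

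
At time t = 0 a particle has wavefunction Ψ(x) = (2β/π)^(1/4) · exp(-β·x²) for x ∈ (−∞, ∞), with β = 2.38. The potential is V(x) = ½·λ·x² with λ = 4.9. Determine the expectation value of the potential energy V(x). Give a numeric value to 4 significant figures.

0.2574

⟨V⟩ = ∫ V(x)·|Ψ|² dx.
Gaussian moments: ∫x^(2j)·e^(−2βx²) dx = (2j−1)!!/(4β)^j · √(π/(2β)), odd powers integrate to 0; here √(π/(2β)) = 0.81240.
⟨V⟩ = 0.25735.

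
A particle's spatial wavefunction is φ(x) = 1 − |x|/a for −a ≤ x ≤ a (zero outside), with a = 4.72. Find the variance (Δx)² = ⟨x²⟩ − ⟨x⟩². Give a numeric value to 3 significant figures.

Compute ⟨x⟩ and ⟨x²⟩ separately, then (Δx)² = ⟨x²⟩ − ⟨x⟩².
φ is even, so ∫ over [−a, a] = 2∫₀ᵃ with φ = 1 − x/a there: ∫₀ᵃ (1 − x/a)² dx = a/3, ∫₀ᵃ x²(1 − x/a)² dx = a³/30, ∫₀ᵃ x⁴(1 − x/a)² dx = a⁵/105.
Normalization: ∫|φ|² dx = 3.1467.
⟨x⟩ = 0.0000 and ⟨x²⟩ = 2.2278.
(Δx)² = 2.2278 − (0.0000)² = 2.2278.

2.23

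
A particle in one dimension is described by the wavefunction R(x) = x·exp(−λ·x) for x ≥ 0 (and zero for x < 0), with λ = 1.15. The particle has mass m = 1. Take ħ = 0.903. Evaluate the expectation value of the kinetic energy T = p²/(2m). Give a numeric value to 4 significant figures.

0.5392

T = −(ħ²/2m) d²/dx², so ⟨T⟩ = −(ħ²/2m) ∫ R*·R'' dx / ∫|R|² dx; with m = 1.
Differentiate x·exp(−λ·x) with the product rule; every integrand then reduces to terms xʲ·e^(−2λx) on [0, ∞), with ∫₀^∞ xʲ·e^(−2λx) dx = j!/(2λ)^(j+1).
State is unnormalized: ∫|R|² dx = 0.16438, and ∫R*·(−ħ²/2m · R'') dx = 0.088631, so ⟨T⟩ = 0.088631 / 0.16438.
⟨T⟩ = 0.53919.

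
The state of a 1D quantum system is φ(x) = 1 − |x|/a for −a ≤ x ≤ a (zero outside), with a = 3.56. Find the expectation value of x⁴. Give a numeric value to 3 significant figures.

⟨x⁴⟩ = ∫ x⁴·|φ|² dx / ∫|φ|² dx (integrals over the domain).
φ is even, so ∫ over [−a, a] = 2∫₀ᵃ with φ = 1 − x/a there: ∫₀ᵃ (1 − x/a)² dx = a/3, ∫₀ᵃ x²(1 − x/a)² dx = a³/30, ∫₀ᵃ x⁴(1 − x/a)² dx = a⁵/105.
State is unnormalized: ∫|φ|² dx = 2.3733, and ∫φ*·x⁴·φ dx = 10.892, so ⟨x⁴⟩ = 10.892 / 2.3733.
⟨x⁴⟩ = 4.5891.

4.59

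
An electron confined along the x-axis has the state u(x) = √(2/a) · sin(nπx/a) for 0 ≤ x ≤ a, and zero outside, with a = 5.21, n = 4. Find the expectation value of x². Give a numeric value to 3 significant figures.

⟨x²⟩ = ∫ x²·|u|² dx (integrals over the domain).
With sin²θ = (1 − cos2θ)/2 on 0 ≤ x ≤ a: ∫sin²(nπx/a) dx = a/2, ∫x·sin²(nπx/a) dx = a²/4, ∫x²·sin²(nπx/a) dx = a³·(1/6 − 1/(4n²π²)); higher powers xᵏ the same way, integrating xᵏ·cos(2nπx/a) by parts.
⟨x²⟩ = 8.9621.

8.96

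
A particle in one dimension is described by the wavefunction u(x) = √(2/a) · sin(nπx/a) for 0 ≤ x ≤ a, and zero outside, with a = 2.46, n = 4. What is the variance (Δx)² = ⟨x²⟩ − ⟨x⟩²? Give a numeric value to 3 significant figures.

0.485

Compute ⟨x⟩ and ⟨x²⟩ separately, then (Δx)² = ⟨x²⟩ − ⟨x⟩².
With sin²θ = (1 − cos2θ)/2 on 0 ≤ x ≤ a: ∫sin²(nπx/a) dx = a/2, ∫x·sin²(nπx/a) dx = a²/4, ∫x²·sin²(nπx/a) dx = a³·(1/6 − 1/(4n²π²)); higher powers xᵏ the same way, integrating xᵏ·cos(2nπx/a) by parts.
⟨x⟩ = 1.2300 and ⟨x²⟩ = 1.9980.
(Δx)² = 1.9980 − (1.2300)² = 0.48514.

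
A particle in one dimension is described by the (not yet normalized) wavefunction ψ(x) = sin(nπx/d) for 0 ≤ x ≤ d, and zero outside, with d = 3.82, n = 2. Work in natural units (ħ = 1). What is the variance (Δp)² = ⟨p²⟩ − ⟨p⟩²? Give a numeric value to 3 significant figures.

2.71

Compute ⟨p⟩ and ⟨p²⟩ separately; (Δp)² = ⟨p²⟩ − ⟨p⟩².
d/dx sin(nπx/d) = (nπ/d)·cos(nπx/d) and d²/dx² sin(nπx/d) = −(nπ/d)²·sin(nπx/d); on 0 ≤ x ≤ d, ∫sin²(nπx/d) dx = d/2 and ∫sin(nπx/d)·cos(nπx/d) dx = 0.
Normalization: ∫|ψ|² dx = 1.9100.
⟨p⟩ = 0.0000 and ⟨p²⟩ = 2.7054.
(Δp)² = 2.7054 − (0.0000)² = 2.7054.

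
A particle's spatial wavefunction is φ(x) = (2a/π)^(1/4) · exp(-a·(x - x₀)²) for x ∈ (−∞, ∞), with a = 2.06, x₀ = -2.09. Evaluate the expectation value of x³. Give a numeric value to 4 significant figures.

-9.890

⟨x³⟩ = ∫ x³·|φ|² dx (integrals over the domain).
Gaussian moments (u = x − x₀): ∫u^(2j)·e^(−2au²) du = (2j−1)!!/(4a)^j · √(π/(2a)), odd powers integrate to 0; here √(π/(2a)) = 0.87323.
⟨x³⟩ = -9.8903.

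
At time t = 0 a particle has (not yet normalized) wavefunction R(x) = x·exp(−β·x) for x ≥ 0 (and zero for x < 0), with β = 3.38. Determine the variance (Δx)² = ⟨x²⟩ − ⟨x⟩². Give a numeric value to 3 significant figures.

0.0656

Compute ⟨x⟩ and ⟨x²⟩ separately, then (Δx)² = ⟨x²⟩ − ⟨x⟩².
Every integrand reduces to terms xʲ·e^(−2βx) on [0, ∞); use ∫₀^∞ xʲ·e^(−2βx) dx = j!/(2β)^(j+1).
Normalization: ∫|R|² dx = 0.0064743.
⟨x⟩ = 0.44379 and ⟨x²⟩ = 0.26260.
(Δx)² = 0.26260 − (0.44379)² = 0.065649.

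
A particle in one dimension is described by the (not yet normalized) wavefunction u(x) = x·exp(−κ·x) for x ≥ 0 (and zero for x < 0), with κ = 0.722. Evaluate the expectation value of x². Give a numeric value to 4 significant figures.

⟨x²⟩ = ∫ x²·|u|² dx / ∫|u|² dx (integrals over the domain).
Every integrand reduces to terms xʲ·e^(−2κx) on [0, ∞); use ∫₀^∞ xʲ·e^(−2κx) dx = j!/(2κ)^(j+1).
State is unnormalized: ∫|u|² dx = 0.66425, and ∫u*·x²·u dx = 3.8227, so ⟨x²⟩ = 3.8227 / 0.66425.
⟨x²⟩ = 5.7550.

5.755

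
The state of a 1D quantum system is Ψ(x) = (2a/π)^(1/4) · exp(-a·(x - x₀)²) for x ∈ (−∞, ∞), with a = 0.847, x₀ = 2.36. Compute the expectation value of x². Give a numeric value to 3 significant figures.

5.86

⟨x²⟩ = ∫ x²·|Ψ|² dx (integrals over the domain).
Gaussian moments (u = x − x₀): ∫u^(2j)·e^(−2au²) du = (2j−1)!!/(4a)^j · √(π/(2a)), odd powers integrate to 0; here √(π/(2a)) = 1.3618.
⟨x²⟩ = 5.8648.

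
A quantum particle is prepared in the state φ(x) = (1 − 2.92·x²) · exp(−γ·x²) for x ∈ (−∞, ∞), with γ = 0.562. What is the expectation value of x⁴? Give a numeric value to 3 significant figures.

8.07

⟨x⁴⟩ = ∫ x⁴·|φ|² dx / ∫|φ|² dx (integrals over the domain).
Expand each integrand as polynomial × e^(−2γx²) and use ∫x^(2j)·e^(−2γx²) dx = (2j−1)!!/(4γ)^j · √(π/(2γ)), odd powers → 0; here √(π/(2γ)) = 1.6718.
State is unnormalized: ∫|φ|² dx = 5.7909, and ∫φ*·x⁴·φ dx = 46.710, so ⟨x⁴⟩ = 46.710 / 5.7909.
⟨x⁴⟩ = 8.0660.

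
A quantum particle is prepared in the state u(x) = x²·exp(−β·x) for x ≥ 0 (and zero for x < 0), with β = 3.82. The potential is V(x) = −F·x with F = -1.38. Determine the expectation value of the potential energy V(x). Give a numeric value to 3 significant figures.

0.903

⟨V⟩ = ∫ V(x)·|u|² dx / ∫|u|² dx.
Every integrand reduces to terms xʲ·e^(−2βx) on [0, ∞); use ∫₀^∞ xʲ·e^(−2βx) dx = j!/(2β)^(j+1).
State is unnormalized: ∫|u|² dx = 0.00092203, and ∫u*·V(x)·u dx = 0.00083272, so ⟨V⟩ = 0.00083272 / 0.00092203.
⟨V⟩ = 0.90314.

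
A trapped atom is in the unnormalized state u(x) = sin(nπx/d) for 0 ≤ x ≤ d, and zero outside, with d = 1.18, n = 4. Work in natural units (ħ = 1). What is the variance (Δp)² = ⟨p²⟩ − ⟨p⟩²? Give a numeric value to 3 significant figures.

113.

Compute ⟨p⟩ and ⟨p²⟩ separately; (Δp)² = ⟨p²⟩ − ⟨p⟩².
d/dx sin(nπx/d) = (nπ/d)·cos(nπx/d) and d²/dx² sin(nπx/d) = −(nπ/d)²·sin(nπx/d); on 0 ≤ x ≤ d, ∫sin²(nπx/d) dx = d/2 and ∫sin(nπx/d)·cos(nπx/d) dx = 0.
Normalization: ∫|u|² dx = 0.59000.
⟨p⟩ = 0.0000 and ⟨p²⟩ = 113.41.
(Δp)² = 113.41 − (0.0000)² = 113.41.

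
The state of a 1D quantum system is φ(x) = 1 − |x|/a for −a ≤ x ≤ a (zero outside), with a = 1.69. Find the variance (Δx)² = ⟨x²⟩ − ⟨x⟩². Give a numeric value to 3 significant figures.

0.286

Compute ⟨x⟩ and ⟨x²⟩ separately, then (Δx)² = ⟨x²⟩ − ⟨x⟩².
φ is even, so ∫ over [−a, a] = 2∫₀ᵃ with φ = 1 − x/a there: ∫₀ᵃ (1 − x/a)² dx = a/3, ∫₀ᵃ x²(1 − x/a)² dx = a³/30, ∫₀ᵃ x⁴(1 − x/a)² dx = a⁵/105.
Normalization: ∫|φ|² dx = 1.1267.
⟨x⟩ = 0.0000 and ⟨x²⟩ = 0.28561.
(Δx)² = 0.28561 − (0.0000)² = 0.28561.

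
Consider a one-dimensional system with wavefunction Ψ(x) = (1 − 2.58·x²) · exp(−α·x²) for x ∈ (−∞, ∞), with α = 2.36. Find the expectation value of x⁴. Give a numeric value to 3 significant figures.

⟨x⁴⟩ = ∫ x⁴·|Ψ|² dx / ∫|Ψ|² dx (integrals over the domain).
Expand each integrand as polynomial × e^(−2αx²) and use ∫x^(2j)·e^(−2αx²) dx = (2j−1)!!/(4α)^j · √(π/(2α)), odd powers → 0; here √(π/(2α)) = 0.81584.
State is unnormalized: ∫|Ψ|² dx = 0.55271, and ∫Ψ*·x⁴·Ψ dx = 0.024205, so ⟨x⁴⟩ = 0.024205 / 0.55271.
⟨x⁴⟩ = 0.043793.

0.0438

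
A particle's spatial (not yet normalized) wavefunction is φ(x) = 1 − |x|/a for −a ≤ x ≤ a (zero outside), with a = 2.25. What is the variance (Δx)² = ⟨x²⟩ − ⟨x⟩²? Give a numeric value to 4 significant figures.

0.5063

Compute ⟨x⟩ and ⟨x²⟩ separately, then (Δx)² = ⟨x²⟩ − ⟨x⟩².
φ is even, so ∫ over [−a, a] = 2∫₀ᵃ with φ = 1 − x/a there: ∫₀ᵃ (1 − x/a)² dx = a/3, ∫₀ᵃ x²(1 − x/a)² dx = a³/30, ∫₀ᵃ x⁴(1 − x/a)² dx = a⁵/105.
Normalization: ∫|φ|² dx = 1.5000.
⟨x⟩ = 0.0000 and ⟨x²⟩ = 0.50625.
(Δx)² = 0.50625 − (0.0000)² = 0.50625.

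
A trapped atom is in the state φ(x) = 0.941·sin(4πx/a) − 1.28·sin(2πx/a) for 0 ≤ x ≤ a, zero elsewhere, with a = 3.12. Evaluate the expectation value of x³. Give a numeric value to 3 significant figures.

5.21

⟨x³⟩ = ∫ x³·|φ|² dx / ∫|φ|² dx (integrals over the domain).
On 0 ≤ x ≤ a (j ≠ l): ∫sin²(jπx/a) dx = a/2, ∫sin(jπx/a)·sin(lπx/a) dx = 0; diagonal moments ∫x·sin²(jπx/a) dx = a²/4, ∫x²·sin²(jπx/a) dx = a³·(1/6 − 1/(4j²π²)); cross terms ∫x·sin(jπx/a)·sin(lπx/a) dx = 0 for j + l even and −4jla²/(π²(j² − l²)²) for j + l odd, ∫x²·sin(jπx/a)·sin(lπx/a) dx = (−1)^(j+l)·4jla³/(π²(j² − l²)²); higher powers the same way via product-to-sum and parts.
State is unnormalized: ∫|φ|² dx = 3.9373, and ∫φ*·x³·φ dx = 20.511, so ⟨x³⟩ = 20.511 / 3.9373.
⟨x³⟩ = 5.2096.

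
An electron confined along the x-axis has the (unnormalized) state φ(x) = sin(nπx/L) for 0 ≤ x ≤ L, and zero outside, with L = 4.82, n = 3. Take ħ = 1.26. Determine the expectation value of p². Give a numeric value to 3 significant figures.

6.07

p² φ = −ħ² d²φ/dx²; ⟨p²⟩ = −ħ² ∫ φ*·φ'' dx / ∫|φ|² dx.
d/dx sin(nπx/L) = (nπ/L)·cos(nπx/L) and d²/dx² sin(nπx/L) = −(nπ/L)²·sin(nπx/L); on 0 ≤ x ≤ L, ∫sin²(nπx/L) dx = L/2 and ∫sin(nπx/L)·cos(nπx/L) dx = 0.
State is unnormalized: ∫|φ|² dx = 2.4100, and ∫φ*·(−ħ² φ'') dx = 14.629, so ⟨p²⟩ = 14.629 / 2.4100.
⟨p²⟩ = 6.0700.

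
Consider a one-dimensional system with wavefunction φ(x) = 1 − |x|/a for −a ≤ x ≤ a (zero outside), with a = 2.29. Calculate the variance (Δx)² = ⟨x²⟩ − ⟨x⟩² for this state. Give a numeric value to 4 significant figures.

Compute ⟨x⟩ and ⟨x²⟩ separately, then (Δx)² = ⟨x²⟩ − ⟨x⟩².
φ is even, so ∫ over [−a, a] = 2∫₀ᵃ with φ = 1 − x/a there: ∫₀ᵃ (1 − x/a)² dx = a/3, ∫₀ᵃ x²(1 − x/a)² dx = a³/30, ∫₀ᵃ x⁴(1 − x/a)² dx = a⁵/105.
Normalization: ∫|φ|² dx = 1.5267.
⟨x⟩ = 0.0000 and ⟨x²⟩ = 0.52441.
(Δx)² = 0.52441 − (0.0000)² = 0.52441.

0.5244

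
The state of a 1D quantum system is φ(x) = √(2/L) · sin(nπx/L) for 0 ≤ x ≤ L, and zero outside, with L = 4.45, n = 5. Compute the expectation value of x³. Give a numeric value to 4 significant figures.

⟨x³⟩ = ∫ x³·|φ|² dx (integrals over the domain).
With sin²θ = (1 − cos2θ)/2 on 0 ≤ x ≤ L: ∫sin²(nπx/L) dx = L/2, ∫x·sin²(nπx/L) dx = L²/4, ∫x²·sin²(nπx/L) dx = L³·(1/6 − 1/(4n²π²)); higher powers xᵏ the same way, integrating xᵏ·cos(2nπx/L) by parts.
⟨x³⟩ = 21.762.

21.76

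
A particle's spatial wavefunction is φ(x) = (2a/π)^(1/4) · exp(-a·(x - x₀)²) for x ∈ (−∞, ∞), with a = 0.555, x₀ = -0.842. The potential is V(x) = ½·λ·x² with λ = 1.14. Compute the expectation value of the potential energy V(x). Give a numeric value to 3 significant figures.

⟨V⟩ = ∫ V(x)·|φ|² dx.
Gaussian moments (u = x − x₀): ∫u^(2j)·e^(−2au²) du = (2j−1)!!/(4a)^j · √(π/(2a)), odd powers integrate to 0; here √(π/(2a)) = 1.6823.
⟨V⟩ = 0.66087.

0.661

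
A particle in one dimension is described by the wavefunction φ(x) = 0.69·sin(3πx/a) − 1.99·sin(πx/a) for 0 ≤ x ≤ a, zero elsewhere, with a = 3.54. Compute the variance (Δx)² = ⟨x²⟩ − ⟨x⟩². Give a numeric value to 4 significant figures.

0.1753

Compute ⟨x⟩ and ⟨x²⟩ separately, then (Δx)² = ⟨x²⟩ − ⟨x⟩².
On 0 ≤ x ≤ a (j ≠ l): ∫sin²(jπx/a) dx = a/2, ∫sin(jπx/a)·sin(lπx/a) dx = 0; diagonal moments ∫x·sin²(jπx/a) dx = a²/4, ∫x²·sin²(jπx/a) dx = a³·(1/6 − 1/(4j²π²)); cross terms ∫x·sin(jπx/a)·sin(lπx/a) dx = 0 for j + l even and −4jla²/(π²(j² − l²)²) for j + l odd, ∫x²·sin(jπx/a)·sin(lπx/a) dx = (−1)^(j+l)·4jla³/(π²(j² − l²)²); higher powers the same way via product-to-sum and parts.
Normalization: ∫|φ|² dx = 7.8521.
⟨x⟩ = 1.7700 and ⟨x²⟩ = 3.3082.
(Δx)² = 3.3082 − (1.7700)² = 0.17525.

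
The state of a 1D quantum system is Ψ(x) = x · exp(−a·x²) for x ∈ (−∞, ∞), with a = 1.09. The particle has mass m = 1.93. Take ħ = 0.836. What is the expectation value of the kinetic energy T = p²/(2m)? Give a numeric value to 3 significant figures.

0.592

T = −(ħ²/2m) d²/dx², so ⟨T⟩ = −(ħ²/2m) ∫ Ψ*·Ψ'' dx / ∫|Ψ|² dx; with m = 1.93.
Expand each integrand as polynomial × e^(−2ax²) and use ∫x^(2j)·e^(−2ax²) dx = (2j−1)!!/(4a)^j · √(π/(2a)), odd powers → 0; here √(π/(2a)) = 1.2005. Differentiate with the product rule, d/dx e^(−ax²) = −2ax·e^(−ax²).
State is unnormalized: ∫|Ψ|² dx = 0.27533, and ∫Ψ*·(−ħ²/2m · Ψ'') dx = 0.16302, so ⟨T⟩ = 0.16302 / 0.27533.
⟨T⟩ = 0.59207.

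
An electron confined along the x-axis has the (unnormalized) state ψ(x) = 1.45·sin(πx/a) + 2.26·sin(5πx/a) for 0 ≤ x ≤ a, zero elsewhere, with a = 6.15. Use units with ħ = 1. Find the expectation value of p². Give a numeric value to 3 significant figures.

4.70

p² ψ = −ħ² d²ψ/dx²; ⟨p²⟩ = −ħ² ∫ ψ*·ψ'' dx / ∫|ψ|² dx.
d²/dx² sin(jπx/a) = −(jπ/a)²·sin(jπx/a); on 0 ≤ x ≤ a, ∫sin²(jπx/a) dx = a/2 and ∫sin(jπx/a)·sin(lπx/a) dx = 0 for j ≠ l, so only diagonal terms survive in ∫|ψ|² and ∫ψ·ψ″; ∫ψ·ψ′ dx = [ψ²/2] between the walls = 0.
State is unnormalized: ∫|ψ|² dx = 22.171, and ∫ψ*·(−ħ² ψ'') dx = 104.15, so ⟨p²⟩ = 104.15 / 22.171.
⟨p²⟩ = 4.6974.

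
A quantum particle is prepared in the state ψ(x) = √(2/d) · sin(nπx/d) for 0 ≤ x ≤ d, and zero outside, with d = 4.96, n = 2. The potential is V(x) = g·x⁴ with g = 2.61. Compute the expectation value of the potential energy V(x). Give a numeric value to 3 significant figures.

⟨V⟩ = ∫ V(x)·|ψ|² dx.
With sin²θ = (1 − cos2θ)/2 on 0 ≤ x ≤ d: ∫sin²(nπx/d) dx = d/2, ∫x·sin²(nπx/d) dx = d²/4, ∫x²·sin²(nπx/d) dx = d³·(1/6 − 1/(4n²π²)); higher powers xᵏ the same way, integrating xᵏ·cos(2nπx/d) by parts.
⟨V⟩ = 277.44.

277.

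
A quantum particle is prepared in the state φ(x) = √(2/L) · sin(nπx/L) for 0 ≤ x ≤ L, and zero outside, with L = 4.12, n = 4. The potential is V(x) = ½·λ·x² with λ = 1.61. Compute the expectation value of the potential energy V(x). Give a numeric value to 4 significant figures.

4.512

⟨V⟩ = ∫ V(x)·|φ|² dx.
With sin²θ = (1 − cos2θ)/2 on 0 ≤ x ≤ L: ∫sin²(nπx/L) dx = L/2, ∫x·sin²(nπx/L) dx = L²/4, ∫x²·sin²(nπx/L) dx = L³·(1/6 − 1/(4n²π²)); higher powers xᵏ the same way, integrating xᵏ·cos(2nπx/L) by parts.
⟨V⟩ = 4.5115.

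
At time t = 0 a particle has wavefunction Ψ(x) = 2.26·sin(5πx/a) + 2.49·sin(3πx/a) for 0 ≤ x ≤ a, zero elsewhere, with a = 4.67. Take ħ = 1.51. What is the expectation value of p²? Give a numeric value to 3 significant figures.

p² Ψ = −ħ² d²Ψ/dx²; ⟨p²⟩ = −ħ² ∫ Ψ*·Ψ'' dx / ∫|Ψ|² dx.
d²/dx² sin(jπx/a) = −(jπ/a)²·sin(jπx/a); on 0 ≤ x ≤ a, ∫sin²(jπx/a) dx = a/2 and ∫sin(jπx/a)·sin(lπx/a) dx = 0 for j ≠ l, so only diagonal terms survive in ∫|Ψ|² and ∫Ψ·Ψ″; ∫Ψ·Ψ′ dx = [Ψ²/2] between the walls = 0.
State is unnormalized: ∫|Ψ|² dx = 26.403, and ∫Ψ*·(−ħ² Ψ'') dx = 442.10, so ⟨p²⟩ = 442.10 / 26.403.
⟨p²⟩ = 16.744.

16.7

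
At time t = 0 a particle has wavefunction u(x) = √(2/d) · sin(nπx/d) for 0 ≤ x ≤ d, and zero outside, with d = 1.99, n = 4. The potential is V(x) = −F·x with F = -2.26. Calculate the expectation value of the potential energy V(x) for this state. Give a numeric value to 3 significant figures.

2.25

⟨V⟩ = ∫ V(x)·|u|² dx.
With sin²θ = (1 − cos2θ)/2 on 0 ≤ x ≤ d: ∫sin²(nπx/d) dx = d/2, ∫x·sin²(nπx/d) dx = d²/4, ∫x²·sin²(nπx/d) dx = d³·(1/6 − 1/(4n²π²)); higher powers xᵏ the same way, integrating xᵏ·cos(2nπx/d) by parts.
⟨V⟩ = 2.2487.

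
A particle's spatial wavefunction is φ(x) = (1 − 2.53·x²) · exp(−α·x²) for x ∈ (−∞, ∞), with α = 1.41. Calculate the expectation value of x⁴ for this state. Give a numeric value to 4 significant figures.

0.4748

⟨x⁴⟩ = ∫ x⁴·|φ|² dx / ∫|φ|² dx (integrals over the domain).
Expand each integrand as polynomial × e^(−2αx²) and use ∫x^(2j)·e^(−2αx²) dx = (2j−1)!!/(4α)^j · √(π/(2α)), odd powers → 0; here √(π/(2α)) = 1.0555.
State is unnormalized: ∫|φ|² dx = 0.74571, and ∫φ*·x⁴·φ dx = 0.35408, so ⟨x⁴⟩ = 0.35408 / 0.74571.
⟨x⁴⟩ = 0.47483.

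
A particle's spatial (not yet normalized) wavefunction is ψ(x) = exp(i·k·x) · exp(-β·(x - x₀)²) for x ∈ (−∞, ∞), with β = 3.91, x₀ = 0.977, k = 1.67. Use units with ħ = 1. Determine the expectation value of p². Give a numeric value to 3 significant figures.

p² ψ = −ħ² d²ψ/dx²; ⟨p²⟩ = −ħ² ∫ ψ*·ψ'' dx / ∫|ψ|² dx.
Gaussian moments (u = x − x₀): ∫u^(2j)·e^(−2βu²) du = (2j−1)!!/(4β)^j · √(π/(2β)), odd powers integrate to 0; here √(π/(2β)) = 0.63383. Derivatives: ψ′ = (ik − 2βu)·ψ, ψ″ = ((ik − 2βu)² − 2β)·ψ; the odd-in-u pieces drop out.
State is unnormalized: ∫|ψ|² dx = 0.63383, and ∫ψ*·(−ħ² ψ'') dx = 4.2460, so ⟨p²⟩ = 4.2460 / 0.63383.
⟨p²⟩ = 6.6989.

6.70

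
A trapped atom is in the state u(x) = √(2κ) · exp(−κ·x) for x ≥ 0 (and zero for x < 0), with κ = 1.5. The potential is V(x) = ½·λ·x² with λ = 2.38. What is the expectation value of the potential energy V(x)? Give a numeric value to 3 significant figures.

⟨V⟩ = ∫ V(x)·|u|² dx.
Every integrand reduces to terms xʲ·e^(−2κx) on [0, ∞); use ∫₀^∞ xʲ·e^(−2κx) dx = j!/(2κ)^(j+1).
⟨V⟩ = 0.26444.

0.264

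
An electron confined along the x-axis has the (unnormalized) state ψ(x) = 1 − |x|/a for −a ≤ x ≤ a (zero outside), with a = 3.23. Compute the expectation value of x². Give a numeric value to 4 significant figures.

⟨x²⟩ = ∫ x²·|ψ|² dx / ∫|ψ|² dx (integrals over the domain).
ψ is even, so ∫ over [−a, a] = 2∫₀ᵃ with ψ = 1 − x/a there: ∫₀ᵃ (1 − x/a)² dx = a/3, ∫₀ᵃ x²(1 − x/a)² dx = a³/30, ∫₀ᵃ x⁴(1 − x/a)² dx = a⁵/105.
State is unnormalized: ∫|ψ|² dx = 2.1533, and ∫ψ*·x²·ψ dx = 2.2466, so ⟨x²⟩ = 2.2466 / 2.1533.
⟨x²⟩ = 1.0433.

1.043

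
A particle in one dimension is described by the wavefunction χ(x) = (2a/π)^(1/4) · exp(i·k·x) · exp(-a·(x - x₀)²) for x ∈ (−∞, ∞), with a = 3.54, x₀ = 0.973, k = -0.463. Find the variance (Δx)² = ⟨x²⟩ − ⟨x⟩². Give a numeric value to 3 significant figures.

Compute ⟨x⟩ and ⟨x²⟩ separately, then (Δx)² = ⟨x²⟩ − ⟨x⟩².
Gaussian moments (u = x − x₀): ∫u^(2j)·e^(−2au²) du = (2j−1)!!/(4a)^j · √(π/(2a)), odd powers integrate to 0; here √(π/(2a)) = 0.66613.
⟨x⟩ = 0.97300 and ⟨x²⟩ = 1.0174.
(Δx)² = 1.0174 − (0.97300)² = 0.070621.

0.0706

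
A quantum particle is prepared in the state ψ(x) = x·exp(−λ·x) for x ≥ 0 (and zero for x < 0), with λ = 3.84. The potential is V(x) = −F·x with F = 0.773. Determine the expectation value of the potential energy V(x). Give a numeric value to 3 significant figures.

-0.302

⟨V⟩ = ∫ V(x)·|ψ|² dx / ∫|ψ|² dx.
Every integrand reduces to terms xʲ·e^(−2λx) on [0, ∞); use ∫₀^∞ xʲ·e^(−2λx) dx = j!/(2λ)^(j+1).
State is unnormalized: ∫|ψ|² dx = 0.0044152, and ∫ψ*·V(x)·ψ dx = -0.0013332, so ⟨V⟩ = -0.0013332 / 0.0044152.
⟨V⟩ = -0.30195.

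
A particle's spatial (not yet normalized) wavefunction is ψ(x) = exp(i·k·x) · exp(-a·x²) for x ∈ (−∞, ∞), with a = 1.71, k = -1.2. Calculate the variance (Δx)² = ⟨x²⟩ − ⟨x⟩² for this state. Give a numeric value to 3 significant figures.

0.146

Compute ⟨x⟩ and ⟨x²⟩ separately, then (Δx)² = ⟨x²⟩ − ⟨x⟩².
Gaussian moments: ∫x^(2j)·e^(−2ax²) dx = (2j−1)!!/(4a)^j · √(π/(2a)), odd powers integrate to 0; here √(π/(2a)) = 0.95843.
Normalization: ∫|ψ|² dx = 0.95843.
⟨x⟩ = 0.0000 and ⟨x²⟩ = 0.14620.
(Δx)² = 0.14620 − (0.0000)² = 0.14620.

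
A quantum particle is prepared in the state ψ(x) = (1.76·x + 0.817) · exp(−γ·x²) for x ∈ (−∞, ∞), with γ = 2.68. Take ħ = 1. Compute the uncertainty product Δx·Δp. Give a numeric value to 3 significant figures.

Δx = √(⟨x²⟩−⟨x⟩²), Δp = √(⟨p²⟩−⟨p⟩²).
Expand each integrand as polynomial × e^(−2γx²) and use ∫x^(2j)·e^(−2γx²) dx = (2j−1)!!/(4γ)^j · √(π/(2γ)), odd powers → 0; here √(π/(2γ)) = 0.76558. Differentiate with the product rule, d/dx e^(−γx²) = −2γx·e^(−γx²).
Normalization: ∫|ψ|² dx = 0.73224.
⟨x⟩ = 0.28049, ⟨x²⟩ = 0.14965 ⇒ Δx = 0.26641.
⟨p⟩ = 0.0000, ⟨p²⟩ = 4.2993 ⇒ Δp = 2.0735.
Δx·Δp = 0.55240.

0.552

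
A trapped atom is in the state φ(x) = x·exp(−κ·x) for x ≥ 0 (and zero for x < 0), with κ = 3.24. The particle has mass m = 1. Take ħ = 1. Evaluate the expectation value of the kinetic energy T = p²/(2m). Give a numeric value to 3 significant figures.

T = −(ħ²/2m) d²/dx², so ⟨T⟩ = −(ħ²/2m) ∫ φ*·φ'' dx / ∫|φ|² dx; with m = 1.
Differentiate x·exp(−κ·x) with the product rule; every integrand then reduces to terms xʲ·e^(−2κx) on [0, ∞), with ∫₀^∞ xʲ·e^(−2κx) dx = j!/(2κ)^(j+1).
State is unnormalized: ∫|φ|² dx = 0.0073503, and ∫φ*·(−ħ²/2m · φ'') dx = 0.038580, so ⟨T⟩ = 0.038580 / 0.0073503.
⟨T⟩ = 5.2488.

5.25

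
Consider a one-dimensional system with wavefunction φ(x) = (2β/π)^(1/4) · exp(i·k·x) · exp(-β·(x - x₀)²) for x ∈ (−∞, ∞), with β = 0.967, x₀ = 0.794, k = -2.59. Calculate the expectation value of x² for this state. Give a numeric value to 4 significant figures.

0.8890

⟨x²⟩ = ∫ x²·|φ|² dx (integrals over the domain).
Gaussian moments (u = x − x₀): ∫u^(2j)·e^(−2βu²) du = (2j−1)!!/(4β)^j · √(π/(2β)), odd powers integrate to 0; here √(π/(2β)) = 1.2745.
⟨x²⟩ = 0.88897.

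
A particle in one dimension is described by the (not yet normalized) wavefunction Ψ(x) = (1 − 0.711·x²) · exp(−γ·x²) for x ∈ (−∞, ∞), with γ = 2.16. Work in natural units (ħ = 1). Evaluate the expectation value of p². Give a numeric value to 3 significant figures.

3.06

p² Ψ = −ħ² d²Ψ/dx²; ⟨p²⟩ = −ħ² ∫ Ψ*·Ψ'' dx / ∫|Ψ|² dx.
Expand each integrand as polynomial × e^(−2γx²) and use ∫x^(2j)·e^(−2γx²) dx = (2j−1)!!/(4γ)^j · √(π/(2γ)), odd powers → 0; here √(π/(2γ)) = 0.85277. Differentiate with the product rule, d/dx e^(−γx²) = −2γx·e^(−γx²).
State is unnormalized: ∫|Ψ|² dx = 0.72974, and ∫Ψ*·(−ħ² Ψ'') dx = 2.2325, so ⟨p²⟩ = 2.2325 / 0.72974.
⟨p²⟩ = 3.0592.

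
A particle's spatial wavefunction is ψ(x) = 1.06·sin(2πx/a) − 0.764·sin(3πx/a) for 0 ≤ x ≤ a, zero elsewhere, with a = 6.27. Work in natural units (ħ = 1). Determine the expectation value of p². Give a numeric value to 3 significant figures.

1.43

p² ψ = −ħ² d²ψ/dx²; ⟨p²⟩ = −ħ² ∫ ψ*·ψ'' dx / ∫|ψ|² dx.
d²/dx² sin(jπx/a) = −(jπ/a)²·sin(jπx/a); on 0 ≤ x ≤ a, ∫sin²(jπx/a) dx = a/2 and ∫sin(jπx/a)·sin(lπx/a) dx = 0 for j ≠ l, so only diagonal terms survive in ∫|ψ|² and ∫ψ·ψ″; ∫ψ·ψ′ dx = [ψ²/2] between the walls = 0.
State is unnormalized: ∫|ψ|² dx = 5.3524, and ∫ψ*·(−ħ² ψ'') dx = 7.6719, so ⟨p²⟩ = 7.6719 / 5.3524.
⟨p²⟩ = 1.4334.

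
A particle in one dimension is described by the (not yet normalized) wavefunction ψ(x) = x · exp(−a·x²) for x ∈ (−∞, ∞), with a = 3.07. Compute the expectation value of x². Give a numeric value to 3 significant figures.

0.244

⟨x²⟩ = ∫ x²·|ψ|² dx / ∫|ψ|² dx (integrals over the domain).
Expand each integrand as polynomial × e^(−2ax²) and use ∫x^(2j)·e^(−2ax²) dx = (2j−1)!!/(4a)^j · √(π/(2a)), odd powers → 0; here √(π/(2a)) = 0.71530.
State is unnormalized: ∫|ψ|² dx = 0.058250, and ∫ψ*·x²·ψ dx = 0.014230, so ⟨x²⟩ = 0.014230 / 0.058250.
⟨x²⟩ = 0.24430.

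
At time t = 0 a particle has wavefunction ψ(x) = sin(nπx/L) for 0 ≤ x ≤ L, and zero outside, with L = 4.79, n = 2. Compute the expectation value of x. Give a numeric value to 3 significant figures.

⟨x⟩ = ∫ x·|ψ|² dx / ∫|ψ|² dx (integrals over the domain).
With sin²θ = (1 − cos2θ)/2 on 0 ≤ x ≤ L: ∫sin²(nπx/L) dx = L/2, ∫x·sin²(nπx/L) dx = L²/4, ∫x²·sin²(nπx/L) dx = L³·(1/6 − 1/(4n²π²)); higher powers xᵏ the same way, integrating xᵏ·cos(2nπx/L) by parts.
State is unnormalized: ∫|ψ|² dx = 2.3950, and ∫ψ*·x·ψ dx = 5.7360, so ⟨x⟩ = 5.7360 / 2.3950.
⟨x⟩ = 2.3950.

2.40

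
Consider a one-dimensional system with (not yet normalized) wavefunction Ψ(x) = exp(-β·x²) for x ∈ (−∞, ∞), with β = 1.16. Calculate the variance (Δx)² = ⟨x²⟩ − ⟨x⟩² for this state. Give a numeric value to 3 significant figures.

Compute ⟨x⟩ and ⟨x²⟩ separately, then (Δx)² = ⟨x²⟩ − ⟨x⟩².
Gaussian moments: ∫x^(2j)·e^(−2βx²) dx = (2j−1)!!/(4β)^j · √(π/(2β)), odd powers integrate to 0; here √(π/(2β)) = 1.1637.
Normalization: ∫|Ψ|² dx = 1.1637.
⟨x⟩ = 0.0000 and ⟨x²⟩ = 0.21552.
(Δx)² = 0.21552 − (0.0000)² = 0.21552.

0.216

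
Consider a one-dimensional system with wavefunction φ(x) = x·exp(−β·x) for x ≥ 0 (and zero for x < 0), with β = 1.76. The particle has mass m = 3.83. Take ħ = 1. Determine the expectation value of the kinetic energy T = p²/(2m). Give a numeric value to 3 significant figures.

0.404

T = −(ħ²/2m) d²/dx², so ⟨T⟩ = −(ħ²/2m) ∫ φ*·φ'' dx / ∫|φ|² dx; with m = 3.83.
Differentiate x·exp(−β·x) with the product rule; every integrand then reduces to terms xʲ·e^(−2βx) on [0, ∞), with ∫₀^∞ xʲ·e^(−2βx) dx = j!/(2β)^(j+1).
State is unnormalized: ∫|φ|² dx = 0.045857, and ∫φ*·(−ħ²/2m · φ'') dx = 0.018544, so ⟨T⟩ = 0.018544 / 0.045857.
⟨T⟩ = 0.40439.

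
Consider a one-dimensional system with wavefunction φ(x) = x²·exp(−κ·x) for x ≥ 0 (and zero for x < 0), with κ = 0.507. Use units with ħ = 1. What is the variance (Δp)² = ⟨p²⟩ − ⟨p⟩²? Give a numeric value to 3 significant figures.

Compute ⟨p⟩ and ⟨p²⟩ separately; (Δp)² = ⟨p²⟩ − ⟨p⟩².
Differentiate x²·exp(−κ·x) with the product rule; every integrand then reduces to terms xʲ·e^(−2κx) on [0, ∞), with ∫₀^∞ xʲ·e^(−2κx) dx = j!/(2κ)^(j+1).
Normalization: ∫|φ|² dx = 22.388.
⟨p⟩ = 0.0000 and ⟨p²⟩ = 0.085683.
(Δp)² = 0.085683 − (0.0000)² = 0.085683.

0.0857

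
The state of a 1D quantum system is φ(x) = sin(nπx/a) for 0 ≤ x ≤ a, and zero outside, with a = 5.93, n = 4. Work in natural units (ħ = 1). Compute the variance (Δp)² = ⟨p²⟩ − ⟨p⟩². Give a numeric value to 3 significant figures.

4.49

Compute ⟨p⟩ and ⟨p²⟩ separately; (Δp)² = ⟨p²⟩ − ⟨p⟩².
d/dx sin(nπx/a) = (nπ/a)·cos(nπx/a) and d²/dx² sin(nπx/a) = −(nπ/a)²·sin(nπx/a); on 0 ≤ x ≤ a, ∫sin²(nπx/a) dx = a/2 and ∫sin(nπx/a)·cos(nπx/a) dx = 0.
Normalization: ∫|φ|² dx = 2.9650.
⟨p⟩ = 0.0000 and ⟨p²⟩ = 4.4907.
(Δp)² = 4.4907 − (0.0000)² = 4.4907.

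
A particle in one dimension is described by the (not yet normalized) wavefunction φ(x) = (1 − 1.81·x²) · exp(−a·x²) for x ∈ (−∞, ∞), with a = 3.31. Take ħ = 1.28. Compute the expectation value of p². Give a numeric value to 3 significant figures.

p² φ = −ħ² d²φ/dx²; ⟨p²⟩ = −ħ² ∫ φ*·φ'' dx / ∫|φ|² dx.
Expand each integrand as polynomial × e^(−2ax²) and use ∫x^(2j)·e^(−2ax²) dx = (2j−1)!!/(4a)^j · √(π/(2a)), odd powers → 0; here √(π/(2a)) = 0.68888. Differentiate with the product rule, d/dx e^(−ax²) = −2ax·e^(−ax²).
State is unnormalized: ∫|φ|² dx = 0.53916, and ∫φ*·(−ħ² φ'') dx = 5.2461, so ⟨p²⟩ = 5.2461 / 0.53916.
⟨p²⟩ = 9.7301.

9.73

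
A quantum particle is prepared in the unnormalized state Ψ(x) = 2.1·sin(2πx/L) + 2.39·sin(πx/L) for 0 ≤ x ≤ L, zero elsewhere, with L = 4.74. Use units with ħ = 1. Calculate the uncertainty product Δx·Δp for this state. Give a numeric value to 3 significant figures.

Δx = √(⟨x²⟩−⟨x⟩²), Δp = √(⟨p²⟩−⟨p⟩²).
On 0 ≤ x ≤ L (j ≠ l): ∫sin²(jπx/L) dx = L/2, ∫sin(jπx/L)·sin(lπx/L) dx = 0; diagonal moments ∫x·sin²(jπx/L) dx = L²/4, ∫x²·sin²(jπx/L) dx = L³·(1/6 − 1/(4j²π²)); cross terms ∫x·sin(jπx/L)·sin(lπx/L) dx = 0 for j + l even and −4jlL²/(π²(j² − l²)²) for j + l odd, ∫x²·sin(jπx/L)·sin(lπx/L) dx = (−1)^(j+l)·4jlL³/(π²(j² − l²)²); higher powers the same way via product-to-sum and parts. d²/dx² sin(jπx/L) = −(jπ/L)²·sin(jπx/L); on 0 ≤ x ≤ L, ∫sin²(jπx/L) dx = L/2 and ∫sin(jπx/L)·sin(lπx/L) dx = 0 for j ≠ l, so only diagonal terms survive in ∫|Ψ|² and ∫Ψ·Ψ″; ∫Ψ·Ψ′ dx = [Ψ²/2] between the walls = 0.
Normalization: ∫|Ψ|² dx = 23.989.
⟨x⟩ = 1.5233, ⟨x²⟩ = 2.7095 ⇒ Δx = 0.62377.
⟨p⟩ = 0.0000, ⟨p²⟩ = 1.0134 ⇒ Δp = 1.0067.
Δx·Δp = 0.62795.

0.628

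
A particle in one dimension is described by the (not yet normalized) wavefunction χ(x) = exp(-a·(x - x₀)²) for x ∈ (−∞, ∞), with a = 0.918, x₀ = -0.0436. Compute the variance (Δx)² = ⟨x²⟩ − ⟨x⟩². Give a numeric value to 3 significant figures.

Compute ⟨x⟩ and ⟨x²⟩ separately, then (Δx)² = ⟨x²⟩ − ⟨x⟩².
Gaussian moments (u = x − x₀): ∫u^(2j)·e^(−2au²) du = (2j−1)!!/(4a)^j · √(π/(2a)), odd powers integrate to 0; here √(π/(2a)) = 1.3081.
Normalization: ∫|χ|² dx = 1.3081.
⟨x⟩ = -0.043600 and ⟨x²⟩ = 0.27423.
(Δx)² = 0.27423 − (-0.043600)² = 0.27233.

0.272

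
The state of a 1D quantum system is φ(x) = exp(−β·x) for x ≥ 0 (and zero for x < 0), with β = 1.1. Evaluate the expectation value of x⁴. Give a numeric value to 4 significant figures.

1.025

⟨x⁴⟩ = ∫ x⁴·|φ|² dx / ∫|φ|² dx (integrals over the domain).
Every integrand reduces to terms xʲ·e^(−2βx) on [0, ∞); use ∫₀^∞ xʲ·e^(−2βx) dx = j!/(2β)^(j+1).
State is unnormalized: ∫|φ|² dx = 0.45455, and ∫φ*·x⁴·φ dx = 0.46569, so ⟨x⁴⟩ = 0.46569 / 0.45455.
⟨x⁴⟩ = 1.0245.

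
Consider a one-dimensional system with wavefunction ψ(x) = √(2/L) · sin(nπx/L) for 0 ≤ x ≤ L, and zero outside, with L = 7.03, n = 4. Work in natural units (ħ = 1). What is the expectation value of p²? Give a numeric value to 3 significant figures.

3.20

p² ψ = −ħ² d²ψ/dx²; ⟨p²⟩ = −ħ² ∫ ψ*·ψ'' dx.
d/dx sin(nπx/L) = (nπ/L)·cos(nπx/L) and d²/dx² sin(nπx/L) = −(nπ/L)²·sin(nπx/L); on 0 ≤ x ≤ L, ∫sin²(nπx/L) dx = L/2 and ∫sin(nπx/L)·cos(nπx/L) dx = 0.
⟨p²⟩ = 3.1953.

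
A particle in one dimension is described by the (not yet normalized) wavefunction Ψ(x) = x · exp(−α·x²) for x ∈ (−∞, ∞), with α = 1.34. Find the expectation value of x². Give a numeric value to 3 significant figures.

0.560

⟨x²⟩ = ∫ x²·|Ψ|² dx / ∫|Ψ|² dx (integrals over the domain).
Expand each integrand as polynomial × e^(−2αx²) and use ∫x^(2j)·e^(−2αx²) dx = (2j−1)!!/(4α)^j · √(π/(2α)), odd powers → 0; here √(π/(2α)) = 1.0827.
State is unnormalized: ∫|Ψ|² dx = 0.20200, and ∫Ψ*·x²·Ψ dx = 0.11306, so ⟨x²⟩ = 0.11306 / 0.20200.
⟨x²⟩ = 0.55970.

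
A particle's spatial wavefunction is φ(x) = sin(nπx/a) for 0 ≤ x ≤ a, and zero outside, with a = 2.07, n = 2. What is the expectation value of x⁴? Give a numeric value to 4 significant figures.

3.225

⟨x⁴⟩ = ∫ x⁴·|φ|² dx / ∫|φ|² dx (integrals over the domain).
With sin²θ = (1 − cos2θ)/2 on 0 ≤ x ≤ a: ∫sin²(nπx/a) dx = a/2, ∫x·sin²(nπx/a) dx = a²/4, ∫x²·sin²(nπx/a) dx = a³·(1/6 − 1/(4n²π²)); higher powers xᵏ the same way, integrating xᵏ·cos(2nπx/a) by parts.
State is unnormalized: ∫|φ|² dx = 1.0350, and ∫φ*·x⁴·φ dx = 3.3375, so ⟨x⁴⟩ = 3.3375 / 1.0350.
⟨x⁴⟩ = 3.2247.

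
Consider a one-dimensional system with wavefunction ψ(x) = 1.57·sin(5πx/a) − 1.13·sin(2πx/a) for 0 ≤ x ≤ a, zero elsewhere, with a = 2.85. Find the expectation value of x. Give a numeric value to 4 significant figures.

⟨x⟩ = ∫ x·|ψ|² dx / ∫|ψ|² dx (integrals over the domain).
On 0 ≤ x ≤ a (j ≠ l): ∫sin²(jπx/a) dx = a/2, ∫sin(jπx/a)·sin(lπx/a) dx = 0; diagonal moments ∫x·sin²(jπx/a) dx = a²/4, ∫x²·sin²(jπx/a) dx = a³·(1/6 − 1/(4j²π²)); cross terms ∫x·sin(jπx/a)·sin(lπx/a) dx = 0 for j + l even and −4jla²/(π²(j² − l²)²) for j + l odd, ∫x²·sin(jπx/a)·sin(lπx/a) dx = (−1)^(j+l)·4jla³/(π²(j² − l²)²); higher powers the same way via product-to-sum and parts.
State is unnormalized: ∫|ψ|² dx = 5.3321, and ∫ψ*·x·ψ dx = 7.8631, so ⟨x⟩ = 7.8631 / 5.3321.
⟨x⟩ = 1.4747.

1.475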